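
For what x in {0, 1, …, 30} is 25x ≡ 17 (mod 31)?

25⁻¹ ≡ 5 (mod 31) because 25·5 = 125 = 4·31 + 1.
Multiplying both sides by 5: x ≡ 5·17 = 85 ≡ 23 (mod 31).

23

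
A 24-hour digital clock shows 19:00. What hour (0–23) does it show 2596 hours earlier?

2596 − 108·24 = 4, so 2596 ≡ 4 (mod 24).
(19 − 4) mod 24 = 15.

15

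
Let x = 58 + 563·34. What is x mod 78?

563·34 = 19142.
Dividing 19142 by 78 gives quotient 245 and remainder 32.
(58 + 32) mod 78 = 12.

12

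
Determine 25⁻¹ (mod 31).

31 = 1·25 + 6
25 = 4·6 + 1
6 = 6·1 + 0
Back-substituting gives 25·5 ≡ 1 (mod 31).

5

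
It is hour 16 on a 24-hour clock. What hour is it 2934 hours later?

22

Dividing 2934 by 24 gives quotient 122 and remainder 6.
(16 + 6) mod 24 = 22.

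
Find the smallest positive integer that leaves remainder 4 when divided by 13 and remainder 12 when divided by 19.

Since 19·11 ≡ 1 (mod 13), take x = 12 + 19·((4−12)·11 mod 13) = 12 + 19·3 = 69.
Check: 69 mod 13 = 4, 69 mod 19 = 12.

69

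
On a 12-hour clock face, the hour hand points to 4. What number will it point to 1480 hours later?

8

1480 − 123·12 = 4, so 1480 ≡ 4 (mod 12).
4 + 4 → 8 on a 12-hour dial.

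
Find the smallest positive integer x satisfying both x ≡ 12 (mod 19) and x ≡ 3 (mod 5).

x ≡ 3 (mod 5) gives x ∈ {3, 8, 13, 18, 23, 28, 33, 38, …}.
The first of these with x mod 19 = 12 is 88.

88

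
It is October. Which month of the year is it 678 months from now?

April

678 mod 12 = 6 (since 56·12 = 672).
October + 6 months → April.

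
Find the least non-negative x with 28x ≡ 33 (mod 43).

28⁻¹ ≡ 20 (mod 43) because 28·20 = 560 = 13·43 + 1.
So x ≡ 20·33 = 660 ≡ 15 (mod 43).
Check: 28·15 = 420 = 9·43 + 33.

15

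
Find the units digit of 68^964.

6

Last digits of 8^n: 8, 4, 2, 6 (period 4).
964 leaves remainder 0 on division by 4, so 68^964 ends in 6.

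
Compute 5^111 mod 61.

Square-and-reduce mod 61: 5^1≡5, 5^2≡25, 5^4≡15, 5^8≡42, 5^16≡56, 5^32≡25, 5^64≡15.
Since 111 = 1 + 2 + 4 + 8 + 32 + 64 in binary, 5^111 ≡ 5·25·15·42·25·15 ≡ 52 (mod 61).

52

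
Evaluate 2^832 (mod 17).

1

By repeated squaring mod 17: 2^1≡2, 2^2≡4, 2^4≡16, 2^8≡1, 2^16≡1, 2^32≡1, 2^64≡1, 2^128≡1, 2^256≡1, 2^512≡1.
832 = 64 + 256 + 512, so 2^832 ≡ 1·1·1 ≡ 1 (mod 17).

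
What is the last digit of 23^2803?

Powers of 3 mod 10 repeat with period 4: 3, 9, 7, 1.
2803 mod 4 = 3, so the last digit matches 3^3 = 7.

7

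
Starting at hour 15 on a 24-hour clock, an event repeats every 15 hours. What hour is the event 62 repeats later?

62·15 = 930.
930 = 38·24 + 18, so 930 mod 24 = 18.
(15 + 18) mod 24 = 9.

9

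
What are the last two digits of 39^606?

Successive squares of 39 mod 100: 39^1≡39, 39^2≡21, 39^4≡41, 39^8≡81, 39^16≡61, 39^32≡21, 39^64≡41, 39^128≡81, 39^256≡61, 39^512≡21.
606 = 2 + 4 + 8 + 16 + 64 + 512, so 39^606 ≡ 21·41·81·61·41·21 ≡ 61 (mod 100).

61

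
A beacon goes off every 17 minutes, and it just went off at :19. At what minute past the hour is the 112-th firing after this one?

3

112·17 = 1904.
1904 − 31·60 = 44, so 1904 ≡ 44 (mod 60).
(19 + 44) mod 60 = 3.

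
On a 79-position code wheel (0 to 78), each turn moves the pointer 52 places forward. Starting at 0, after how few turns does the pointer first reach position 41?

57

52⁻¹ ≡ 38 (mod 79) because 52·38 = 1976 = 25·79 + 1.
So x ≡ 38·41 = 1558 ≡ 57 (mod 79).
Check: 52·57 = 2964 = 37·79 + 41.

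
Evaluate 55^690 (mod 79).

1

Successive squares of 55 mod 79: 55^1≡55, 55^2≡23, 55^4≡55, 55^8≡23, 55^16≡55, 55^32≡23, 55^64≡55, 55^128≡23, 55^256≡55, 55^512≡23.
Since 690 = 2 + 16 + 32 + 128 + 512 in binary, 55^690 ≡ 23·55·23·23·23 ≡ 1 (mod 79).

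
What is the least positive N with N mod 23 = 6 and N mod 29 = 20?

x ≡ 6 (mod 23) gives x ∈ {6, 29, 52, 75, 98, 121, 144, 167, …}.
The first of these with x mod 29 = 20 is 397.

397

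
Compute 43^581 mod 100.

By repeated squaring mod 100: 43^1≡43, 43^2≡49, 43^4≡1, 43^8≡1, 43^16≡1, 43^32≡1, 43^64≡1, 43^128≡1, 43^256≡1, 43^512≡1.
Since 581 = 1 + 4 + 64 + 512 in binary, 43^581 ≡ 43·1·1·1 ≡ 43 (mod 100).

43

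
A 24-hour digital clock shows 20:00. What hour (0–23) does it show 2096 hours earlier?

12

2096 − 87·24 = 8, so 2096 ≡ 8 (mod 24).
(20 − 8) mod 24 = 12.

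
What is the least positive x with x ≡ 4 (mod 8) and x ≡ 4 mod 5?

x ≡ 4 (mod 5) gives x ∈ {4}.
The first of these with x mod 8 = 4 is 4.

4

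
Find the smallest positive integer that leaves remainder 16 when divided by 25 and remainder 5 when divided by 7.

x ≡ 5 (mod 7) gives x ∈ {5, 12, 19, 26, 33, 40, 47, 54, …}.
The first of these with x mod 25 = 16 is 166.

166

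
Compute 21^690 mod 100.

By repeated squaring mod 100: 21^1≡21, 21^2≡41, 21^4≡81, 21^8≡61, 21^16≡21, 21^32≡41, 21^64≡81, 21^128≡61, 21^256≡21, 21^512≡41.
Since 690 = 2 + 16 + 32 + 128 + 512 in binary, 21^690 ≡ 41·21·41·61·41 ≡ 1 (mod 100).

1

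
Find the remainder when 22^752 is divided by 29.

24

Square-and-reduce mod 29: 22^1≡22, 22^2≡20, 22^4≡23, 22^8≡7, 22^16≡20, 22^32≡23, 22^64≡7, 22^128≡20, 22^256≡23, 22^512≡7.
Since 752 = 16 + 32 + 64 + 128 + 512 in binary, 22^752 ≡ 20·23·7·20·7 ≡ 24 (mod 29).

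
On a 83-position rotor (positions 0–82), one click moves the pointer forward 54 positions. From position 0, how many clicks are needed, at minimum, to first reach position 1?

83 = 1·54 + 29
54 = 1·29 + 25
29 = 1·25 + 4
25 = 6·4 + 1
4 = 4·1 + 0
Back-substituting gives 54·20 ≡ 1 (mod 83).

20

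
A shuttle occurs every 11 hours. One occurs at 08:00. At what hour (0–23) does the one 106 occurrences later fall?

22

106·11 = 1166.
Dividing 1166 by 24 gives quotient 48 and remainder 14.
(8 + 14) mod 24 = 22.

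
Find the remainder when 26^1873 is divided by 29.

15

By repeated squaring mod 29: 26^1≡26, 26^2≡9, 26^4≡23, 26^8≡7, 26^16≡20, 26^32≡23, 26^64≡7, 26^128≡20, 26^256≡23, 26^512≡7, 26^1024≡20.
1873 = 1 + 16 + 64 + 256 + 512 + 1024, so 26^1873 ≡ 26·20·7·23·7·20 ≡ 15 (mod 29).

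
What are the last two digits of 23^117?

03

Successive squares of 23 mod 100: 23^1≡23, 23^2≡29, 23^4≡41, 23^8≡81, 23^16≡61, 23^32≡21, 23^64≡41.
117 = 1 + 4 + 16 + 32 + 64, so 23^117 ≡ 23·41·61·21·41 ≡ 3 (mod 100).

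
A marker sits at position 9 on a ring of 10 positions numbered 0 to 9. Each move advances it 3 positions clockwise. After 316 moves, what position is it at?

7

316·3 = 948.
948 mod 10 = 8 (since 94·10 = 940).
(9 + 8) mod 10 = 7.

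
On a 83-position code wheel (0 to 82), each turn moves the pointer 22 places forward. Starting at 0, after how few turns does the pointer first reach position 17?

22⁻¹ ≡ 34 (mod 83) because 22·34 = 748 = 9·83 + 1.
Multiplying both sides by 34: x ≡ 34·17 = 578 ≡ 80 (mod 83).

80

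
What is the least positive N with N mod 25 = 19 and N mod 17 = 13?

319

x ≡ 13 (mod 17) gives x ∈ {13, 30, 47, 64, 81, 98, 115, 132, …}.
The first of these with x mod 25 = 19 is 319.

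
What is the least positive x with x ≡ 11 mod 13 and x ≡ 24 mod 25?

24

Since 25·12 ≡ 1 (mod 13), take x = 24 + 25·((11−24)·12 mod 13) = 24 + 25·0 = 24.
Check: 24 mod 13 = 11, 24 mod 25 = 24.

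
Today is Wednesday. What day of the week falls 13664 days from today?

13664 mod 7 = 0 (since 1952·7 = 13664).
Wednesday + 0 days → Wednesday.

Wednesday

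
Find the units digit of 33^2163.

The units digit of 33^n cycles with period 4: 3, 9, 7, 1, …
2163 leaves remainder 3 on division by 4, so 33^2163 ends in 7.

7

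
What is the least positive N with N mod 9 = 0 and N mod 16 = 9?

9

x ≡ 0 (mod 9) gives x ∈ {0, 9}.
The first of these with x mod 16 = 9 is 9.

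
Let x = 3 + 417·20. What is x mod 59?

24

417·20 = 8340.
8340 − 141·59 = 21, so 8340 ≡ 21 (mod 59).
(3 + 21) mod 59 = 24.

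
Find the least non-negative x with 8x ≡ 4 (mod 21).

8⁻¹ ≡ 8 (mod 21) because 8·8 = 64 = 3·21 + 1.
Multiplying both sides by 8: x ≡ 8·4 = 32 ≡ 11 (mod 21).
Check: 8·11 = 88 = 4·21 + 4.

11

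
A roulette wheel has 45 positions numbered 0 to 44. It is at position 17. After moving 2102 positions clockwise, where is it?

Dividing 2102 by 45 gives quotient 46 and remainder 32.
(17 + 32) mod 45 = 4.

4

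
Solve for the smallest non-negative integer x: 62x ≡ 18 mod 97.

62⁻¹ ≡ 36 (mod 97) because 62·36 = 2232 = 23·97 + 1.
Multiplying both sides by 36: x ≡ 36·18 = 648 ≡ 66 (mod 97).

66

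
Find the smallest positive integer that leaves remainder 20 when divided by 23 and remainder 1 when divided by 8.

x ≡ 1 (mod 8) gives x ∈ {1, 9, 17, 25, 33, 41, 49, 57, …}.
The first of these with x mod 23 = 20 is 89.

89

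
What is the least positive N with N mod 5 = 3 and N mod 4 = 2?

18

x ≡ 2 (mod 4) gives x ∈ {2, 6, 10, 14, 18}.
The first of these with x mod 5 = 3 is 18.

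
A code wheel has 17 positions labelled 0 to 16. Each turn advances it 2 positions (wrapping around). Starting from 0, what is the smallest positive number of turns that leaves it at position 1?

2·9 = 18 = 1·17 + 1, so 2⁻¹ ≡ 9 (mod 17).

9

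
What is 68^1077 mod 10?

8

Last digits of 8^n: 8, 4, 2, 6 (period 4).
1077 leaves remainder 1 on division by 4, so 68^1077 ends in 8.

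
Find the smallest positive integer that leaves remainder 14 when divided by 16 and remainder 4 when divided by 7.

x ≡ 4 (mod 7) gives x ∈ {4, 11, 18, 25, 32, 39, 46}.
The first of these with x mod 16 = 14 is 46.

46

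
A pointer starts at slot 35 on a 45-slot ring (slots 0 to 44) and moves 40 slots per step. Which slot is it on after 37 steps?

37·40 = 1480.
Dividing 1480 by 45 gives quotient 32 and remainder 40.
(35 + 40) mod 45 = 30.

30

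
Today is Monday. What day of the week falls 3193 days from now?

3193 − 456·7 = 1, so 3193 ≡ 1 (mod 7).
Monday + 1 day → Tuesday.

Tuesday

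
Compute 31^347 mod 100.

By repeated squaring mod 100: 31^1≡31, 31^2≡61, 31^4≡21, 31^8≡41, 31^16≡81, 31^32≡61, 31^64≡21, 31^128≡41, 31^256≡81.
347 = 1 + 2 + 8 + 16 + 64 + 256, so 31^347 ≡ 31·61·41·81·21·81 ≡ 11 (mod 100).

11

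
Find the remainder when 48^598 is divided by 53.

52

Successive squares of 48 mod 53: 48^1≡48, 48^2≡25, 48^4≡42, 48^8≡15, 48^16≡13, 48^32≡10, 48^64≡47, 48^128≡36, 48^256≡24, 48^512≡46.
598 = 2 + 4 + 16 + 64 + 512, so 48^598 ≡ 25·42·13·47·46 ≡ 52 (mod 53).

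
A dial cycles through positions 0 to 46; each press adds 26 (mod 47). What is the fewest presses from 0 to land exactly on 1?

38

26·38 = 988 = 21·47 + 1, so 26⁻¹ ≡ 38 (mod 47).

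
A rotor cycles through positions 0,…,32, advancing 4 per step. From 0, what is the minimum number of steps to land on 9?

4⁻¹ ≡ 25 (mod 33) because 4·25 = 100 = 3·33 + 1.
Multiplying both sides by 25: x ≡ 25·9 = 225 ≡ 27 (mod 33).

27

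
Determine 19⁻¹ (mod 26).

26 = 1·19 + 7
19 = 2·7 + 5
7 = 1·5 + 2
5 = 2·2 + 1
2 = 2·1 + 0
Back-substituting gives 19·11 ≡ 1 (mod 26).

11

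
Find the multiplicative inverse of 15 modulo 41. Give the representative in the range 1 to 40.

11

41 = 2·15 + 11
15 = 1·11 + 4
11 = 2·4 + 3
4 = 1·3 + 1
3 = 3·1 + 0
Back-substituting gives 15·11 ≡ 1 (mod 41).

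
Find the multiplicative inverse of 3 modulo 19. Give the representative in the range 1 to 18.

13

19 = 6·3 + 1
3 = 3·1 + 0
Back-substituting gives 3·13 ≡ 1 (mod 19).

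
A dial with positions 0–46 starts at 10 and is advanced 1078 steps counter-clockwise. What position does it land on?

13

1078 − 22·47 = 44, so 1078 ≡ 44 (mod 47).
(10 − 44) mod 47 = 13.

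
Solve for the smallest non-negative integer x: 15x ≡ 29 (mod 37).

34

15⁻¹ ≡ 5 (mod 37) because 15·5 = 75 = 2·37 + 1.
Multiplying both sides by 5: x ≡ 5·29 = 145 ≡ 34 (mod 37).
Check: 15·34 = 510 = 13·37 + 29.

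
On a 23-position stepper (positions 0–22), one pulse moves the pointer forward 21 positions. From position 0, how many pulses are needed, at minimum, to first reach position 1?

11

23 = 1·21 + 2
21 = 10·2 + 1
2 = 2·1 + 0
Back-substituting gives 21·11 ≡ 1 (mod 23).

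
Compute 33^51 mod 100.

Square-and-reduce mod 100: 33^1≡33, 33^2≡89, 33^4≡21, 33^8≡41, 33^16≡81, 33^32≡61.
Since 51 = 1 + 2 + 16 + 32 in binary, 33^51 ≡ 33·89·81·61 ≡ 17 (mod 100).

17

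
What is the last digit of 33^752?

1

Powers of 3 mod 10 repeat with period 4: 3, 9, 7, 1.
752 leaves remainder 0 on division by 4, so 33^752 ends in 1.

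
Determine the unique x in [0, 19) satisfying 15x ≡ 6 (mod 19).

8

The inverse of 15 mod 19 is 14 (since 15·14 = 210 ≡ 1).
Multiplying both sides by 14: x ≡ 14·6 = 84 ≡ 8 (mod 19).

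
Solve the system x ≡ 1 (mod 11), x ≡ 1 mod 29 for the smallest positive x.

x ≡ 1 (mod 11) gives x ∈ {1}.
The first of these with x mod 29 = 1 is 1.

1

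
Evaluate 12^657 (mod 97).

12

By repeated squaring mod 97: 12^1≡12, 12^2≡47, 12^4≡75, 12^8≡96, 12^16≡1, 12^32≡1, 12^64≡1, 12^128≡1, 12^256≡1, 12^512≡1.
657 = 1 + 16 + 128 + 512, so 12^657 ≡ 12·1·1·1 ≡ 12 (mod 97).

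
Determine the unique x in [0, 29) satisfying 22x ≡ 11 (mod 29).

15

The inverse of 22 mod 29 is 4 (since 22·4 = 88 ≡ 1).
Multiplying both sides by 4: x ≡ 4·11 = 44 ≡ 15 (mod 29).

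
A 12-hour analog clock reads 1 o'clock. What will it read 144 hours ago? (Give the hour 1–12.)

1

Dividing 144 by 12 gives quotient 12 and remainder 0.
1 − 0 → 1 on a 12-hour dial.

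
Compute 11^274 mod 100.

By repeated squaring mod 100: 11^1≡11, 11^2≡21, 11^4≡41, 11^8≡81, 11^16≡61, 11^32≡21, 11^64≡41, 11^128≡81, 11^256≡61.
Since 274 = 2 + 16 + 256 in binary, 11^274 ≡ 21·61·61 ≡ 41 (mod 100).

41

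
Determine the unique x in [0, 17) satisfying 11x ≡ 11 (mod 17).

11⁻¹ ≡ 14 (mod 17) because 11·14 = 154 = 9·17 + 1.
So x ≡ 14·11 = 154 ≡ 1 (mod 17).

1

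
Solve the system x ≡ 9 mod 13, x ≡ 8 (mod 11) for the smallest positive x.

x ≡ 8 (mod 11) gives x ∈ {8, 19, 30, 41, 52, 63, 74}.
The first of these with x mod 13 = 9 is 74.

74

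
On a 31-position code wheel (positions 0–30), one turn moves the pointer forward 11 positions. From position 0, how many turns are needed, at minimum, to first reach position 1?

31 = 2·11 + 9
11 = 1·9 + 2
9 = 4·2 + 1
2 = 2·1 + 0
Back-substituting gives 11·17 ≡ 1 (mod 31).

17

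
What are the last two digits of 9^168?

Successive squares of 9 mod 100: 9^1≡9, 9^2≡81, 9^4≡61, 9^8≡21, 9^16≡41, 9^32≡81, 9^64≡61, 9^128≡21.
Since 168 = 8 + 32 + 128 in binary, 9^168 ≡ 21·81·21 ≡ 21 (mod 100).

21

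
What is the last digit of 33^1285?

3

Powers of 3 mod 10 repeat with period 4: 3, 9, 7, 1.
1285 mod 4 = 1, so the last digit matches 3^1 = 3.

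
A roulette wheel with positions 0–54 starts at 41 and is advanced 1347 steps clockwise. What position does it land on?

1347 − 24·55 = 27, so 1347 ≡ 27 (mod 55).
(41 + 27) mod 55 = 13.

13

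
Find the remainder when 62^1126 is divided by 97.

By repeated squaring mod 97: 62^1≡62, 62^2≡61, 62^4≡35, 62^8≡61, 62^16≡35, 62^32≡61, 62^64≡35, 62^128≡61, 62^256≡35, 62^512≡61, 62^1024≡35.
Since 1126 = 2 + 4 + 32 + 64 + 1024 in binary, 62^1126 ≡ 61·35·61·35·35 ≡ 35 (mod 97).

35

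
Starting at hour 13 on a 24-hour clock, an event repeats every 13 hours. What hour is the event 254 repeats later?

254·13 = 3302.
3302 mod 24 = 14 (since 137·24 = 3288).
(13 + 14) mod 24 = 3.

3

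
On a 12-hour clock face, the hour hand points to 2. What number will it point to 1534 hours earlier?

1534 − 127·12 = 10, so 1534 ≡ 10 (mod 12).
2 − 10 → 4 on a 12-hour dial.

4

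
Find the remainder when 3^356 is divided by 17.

Successive squares of 3 mod 17: 3^1≡3, 3^2≡9, 3^4≡13, 3^8≡16, 3^16≡1, 3^32≡1, 3^64≡1, 3^128≡1, 3^256≡1.
Since 356 = 4 + 32 + 64 + 256 in binary, 3^356 ≡ 13·1·1·1 ≡ 13 (mod 17).

13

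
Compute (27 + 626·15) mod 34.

626·15 = 9390.
9390 − 276·34 = 6, so 9390 ≡ 6 (mod 34).
(27 + 6) mod 34 = 33.

33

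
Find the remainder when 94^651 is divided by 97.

Successive squares of 94 mod 97: 94^1≡94, 94^2≡9, 94^4≡81, 94^8≡62, 94^16≡61, 94^32≡35, 94^64≡61, 94^128≡35, 94^256≡61, 94^512≡35.
Since 651 = 1 + 2 + 8 + 128 + 512 in binary, 94^651 ≡ 94·9·62·35·35 ≡ 27 (mod 97).

27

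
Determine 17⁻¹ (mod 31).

31 = 1·17 + 14
17 = 1·14 + 3
14 = 4·3 + 2
3 = 1·2 + 1
2 = 2·1 + 0
Back-substituting gives 17·11 ≡ 1 (mod 31).

11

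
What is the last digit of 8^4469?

Powers of 8 mod 10 repeat with period 4: 8, 4, 2, 6.
4469 mod 4 = 1, so the last digit matches 8^1 = 8.

8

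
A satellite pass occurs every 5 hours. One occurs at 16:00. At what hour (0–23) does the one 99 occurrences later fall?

99·5 = 495.
495 = 20·24 + 15, so 495 mod 24 = 15.
(16 + 15) mod 24 = 7.

7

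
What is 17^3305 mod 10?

Powers of 7 mod 10 repeat with period 4: 7, 9, 3, 1.
3305 mod 4 = 1, so the last digit matches 7^1 = 7.

7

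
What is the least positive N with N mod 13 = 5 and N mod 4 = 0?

Since 4·10 ≡ 1 (mod 13), take x = 0 + 4·((5−0)·10 mod 13) = 0 + 4·11 = 44.
Check: 44 mod 13 = 5, 44 mod 4 = 0.

44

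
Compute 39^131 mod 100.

39

By repeated squaring mod 100: 39^1≡39, 39^2≡21, 39^4≡41, 39^8≡81, 39^16≡61, 39^32≡21, 39^64≡41, 39^128≡81.
131 = 1 + 2 + 128, so 39^131 ≡ 39·21·81 ≡ 39 (mod 100).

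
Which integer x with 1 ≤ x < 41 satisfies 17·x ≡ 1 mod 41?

29

17·29 = 493 = 12·41 + 1, so 17⁻¹ ≡ 29 (mod 41).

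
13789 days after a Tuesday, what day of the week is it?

Monday

13789 − 1969·7 = 6, so 13789 ≡ 6 (mod 7).
Tuesday + 6 days → Monday.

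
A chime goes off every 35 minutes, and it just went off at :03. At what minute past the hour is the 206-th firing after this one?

206·35 = 7210.
7210 − 120·60 = 10, so 7210 ≡ 10 (mod 60).
(3 + 10) mod 60 = 13.

13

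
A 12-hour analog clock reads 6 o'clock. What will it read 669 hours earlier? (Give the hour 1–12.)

9

669 = 55·12 + 9, so 669 mod 12 = 9.
6 − 9 → 9 on a 12-hour dial.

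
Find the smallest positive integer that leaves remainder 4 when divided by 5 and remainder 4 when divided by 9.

x ≡ 4 (mod 5) gives x ∈ {4}.
The first of these with x mod 9 = 4 is 4.

4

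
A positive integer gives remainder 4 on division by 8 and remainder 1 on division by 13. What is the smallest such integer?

x ≡ 4 (mod 8) gives x ∈ {4, 12, 20, 28, 36, 44, 52, 60, …}.
The first of these with x mod 13 = 1 is 92.

92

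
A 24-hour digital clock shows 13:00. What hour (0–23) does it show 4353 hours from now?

4353 = 181·24 + 9, so 4353 mod 24 = 9.
(13 + 9) mod 24 = 22.

22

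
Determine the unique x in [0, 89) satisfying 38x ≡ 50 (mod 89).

The inverse of 38 mod 89 is 82 (since 38·82 = 3116 ≡ 1).
So x ≡ 82·50 = 4100 ≡ 6 (mod 89).

6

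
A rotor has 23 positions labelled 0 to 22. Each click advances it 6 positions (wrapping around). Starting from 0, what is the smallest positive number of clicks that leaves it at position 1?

6·4 = 24 = 1·23 + 1, so 6⁻¹ ≡ 4 (mod 23).

4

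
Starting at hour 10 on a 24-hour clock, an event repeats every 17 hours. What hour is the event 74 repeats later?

20

74·17 = 1258.
1258 = 52·24 + 10, so 1258 mod 24 = 10.
(10 + 10) mod 24 = 20.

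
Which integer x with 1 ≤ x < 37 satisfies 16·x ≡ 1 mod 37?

16·7 = 112 = 3·37 + 1, so 16⁻¹ ≡ 7 (mod 37).

7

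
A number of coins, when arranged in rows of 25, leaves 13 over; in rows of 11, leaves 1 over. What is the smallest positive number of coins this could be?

188

x ≡ 1 (mod 11) gives x ∈ {1, 12, 23, 34, 45, 56, 67, 78, …}.
The first of these with x mod 25 = 13 is 188.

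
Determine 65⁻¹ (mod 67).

33

67 = 1·65 + 2
65 = 32·2 + 1
2 = 2·1 + 0
Back-substituting gives 65·33 ≡ 1 (mod 67).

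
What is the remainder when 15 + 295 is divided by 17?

295 − 17·17 = 6, so 295 ≡ 6 (mod 17).
(15 + 6) mod 17 = 4.

4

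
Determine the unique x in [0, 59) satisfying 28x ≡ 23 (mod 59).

24

28⁻¹ ≡ 19 (mod 59) because 28·19 = 532 = 9·59 + 1.
So x ≡ 19·23 = 437 ≡ 24 (mod 59).
Check: 28·24 = 672 = 11·59 + 23.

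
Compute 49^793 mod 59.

Successive squares of 49 mod 59: 49^1≡49, 49^2≡41, 49^4≡29, 49^8≡15, 49^16≡48, 49^32≡3, 49^64≡9, 49^128≡22, 49^256≡12, 49^512≡26.
Since 793 = 1 + 8 + 16 + 256 + 512 in binary, 49^793 ≡ 49·15·48·12·26 ≡ 25 (mod 59).

25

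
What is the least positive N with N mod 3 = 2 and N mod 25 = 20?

x ≡ 2 (mod 3) gives x ∈ {2, 5, 8, 11, 14, 17, 20}.
The first of these with x mod 25 = 20 is 20.

20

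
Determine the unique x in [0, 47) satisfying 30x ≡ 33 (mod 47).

34

30⁻¹ ≡ 11 (mod 47) because 30·11 = 330 = 7·47 + 1.
So x ≡ 11·33 = 363 ≡ 34 (mod 47).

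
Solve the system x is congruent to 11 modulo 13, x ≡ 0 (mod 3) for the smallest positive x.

x ≡ 0 (mod 3) gives x ∈ {0, 3, 6, 9, 12, 15, 18, 21, …}.
The first of these with x mod 13 = 11 is 24.

24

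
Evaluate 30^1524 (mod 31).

1

By repeated squaring mod 31: 30^1≡30, 30^2≡1, 30^4≡1, 30^8≡1, 30^16≡1, 30^32≡1, 30^64≡1, 30^128≡1, 30^256≡1, 30^512≡1, 30^1024≡1.
1524 = 4 + 16 + 32 + 64 + 128 + 256 + 1024, so 30^1524 ≡ 1·1·1·1·1·1·1 ≡ 1 (mod 31).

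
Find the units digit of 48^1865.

The units digit of 48^n cycles with period 4: 8, 4, 2, 6, …
1865 mod 4 = 1, so the last digit matches 8^1 = 8.

8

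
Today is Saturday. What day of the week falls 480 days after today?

Wednesday

480 mod 7 = 4 (since 68·7 = 476).
Saturday + 4 days → Wednesday.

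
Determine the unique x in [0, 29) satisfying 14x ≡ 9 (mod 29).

The inverse of 14 mod 29 is 27 (since 14·27 = 378 ≡ 1).
So x ≡ 27·9 = 243 ≡ 11 (mod 29).

11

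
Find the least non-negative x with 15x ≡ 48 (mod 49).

The inverse of 15 mod 49 is 36 (since 15·36 = 540 ≡ 1).
So x ≡ 36·48 = 1728 ≡ 13 (mod 49).

13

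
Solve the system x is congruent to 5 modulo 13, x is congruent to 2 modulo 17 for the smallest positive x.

70

x ≡ 5 (mod 13) gives x ∈ {5, 18, 31, 44, 57, 70}.
The first of these with x mod 17 = 2 is 70.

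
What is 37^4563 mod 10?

Last digits of 7^n: 7, 9, 3, 1 (period 4).
4563 leaves remainder 3 on division by 4, so 37^4563 ends in 3.

3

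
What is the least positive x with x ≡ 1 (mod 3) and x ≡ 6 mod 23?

52

x ≡ 1 (mod 3) gives x ∈ {1, 4, 7, 10, 13, 16, 19, 22, …}.
The first of these with x mod 23 = 6 is 52.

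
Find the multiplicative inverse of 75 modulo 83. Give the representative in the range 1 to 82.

31

75·31 = 2325 = 28·83 + 1, so 75⁻¹ ≡ 31 (mod 83).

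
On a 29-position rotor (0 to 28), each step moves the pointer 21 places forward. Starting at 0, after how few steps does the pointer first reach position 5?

21⁻¹ ≡ 18 (mod 29) because 21·18 = 378 = 13·29 + 1.
So x ≡ 18·5 = 90 ≡ 3 (mod 29).

3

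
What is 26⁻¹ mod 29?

19

26·19 = 494 = 17·29 + 1, so 26⁻¹ ≡ 19 (mod 29).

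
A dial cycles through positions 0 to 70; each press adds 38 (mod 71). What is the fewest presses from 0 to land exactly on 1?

43

71 = 1·38 + 33
38 = 1·33 + 5
33 = 6·5 + 3
5 = 1·3 + 2
3 = 1·2 + 1
2 = 2·1 + 0
Back-substituting gives 38·43 ≡ 1 (mod 71).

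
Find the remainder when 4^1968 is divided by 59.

3

Successive squares of 4 mod 59: 4^1≡4, 4^2≡16, 4^4≡20, 4^8≡46, 4^16≡51, 4^32≡5, 4^64≡25, 4^128≡35, 4^256≡45, 4^512≡19, 4^1024≡7.
1968 = 16 + 32 + 128 + 256 + 512 + 1024, so 4^1968 ≡ 51·5·35·45·19·7 ≡ 3 (mod 59).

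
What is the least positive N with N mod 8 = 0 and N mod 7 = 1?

8

x ≡ 1 (mod 7) gives x ∈ {1, 8}.
The first of these with x mod 8 = 0 is 8.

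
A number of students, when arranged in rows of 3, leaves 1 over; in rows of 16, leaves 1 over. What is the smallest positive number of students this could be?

x ≡ 1 (mod 3) gives x ∈ {1}.
The first of these with x mod 16 = 1 is 1.

1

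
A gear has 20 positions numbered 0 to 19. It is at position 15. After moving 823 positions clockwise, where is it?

Dividing 823 by 20 gives quotient 41 and remainder 3.
(15 + 3) mod 20 = 18.

18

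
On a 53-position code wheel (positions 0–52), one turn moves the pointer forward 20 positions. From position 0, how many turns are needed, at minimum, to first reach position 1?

8

20·8 = 160 = 3·53 + 1, so 20⁻¹ ≡ 8 (mod 53).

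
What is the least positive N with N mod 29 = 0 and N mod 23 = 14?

290

x ≡ 14 (mod 23) gives x ∈ {14, 37, 60, 83, 106, 129, 152, 175, …}.
The first of these with x mod 29 = 0 is 290.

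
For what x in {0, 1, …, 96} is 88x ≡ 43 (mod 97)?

6

88⁻¹ ≡ 43 (mod 97) because 88·43 = 3784 = 39·97 + 1.
So x ≡ 43·43 = 1849 ≡ 6 (mod 97).
Check: 88·6 = 528 = 5·97 + 43.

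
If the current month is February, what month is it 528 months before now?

528 = 44·12 + 0, so 528 mod 12 = 0.
February − 0 months → February.

February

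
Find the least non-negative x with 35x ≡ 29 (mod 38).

35⁻¹ ≡ 25 (mod 38) because 35·25 = 875 = 23·38 + 1.
Multiplying both sides by 25: x ≡ 25·29 = 725 ≡ 3 (mod 38).

3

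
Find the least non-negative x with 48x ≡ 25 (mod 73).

72

48⁻¹ ≡ 35 (mod 73) because 48·35 = 1680 = 23·73 + 1.
Multiplying both sides by 35: x ≡ 35·25 = 875 ≡ 72 (mod 73).
Check: 48·72 = 3456 = 47·73 + 25.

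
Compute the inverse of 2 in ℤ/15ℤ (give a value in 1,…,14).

8

2·8 = 16 = 1·15 + 1, so 2⁻¹ ≡ 8 (mod 15).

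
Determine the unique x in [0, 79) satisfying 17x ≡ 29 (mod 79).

11

The inverse of 17 mod 79 is 14 (since 17·14 = 238 ≡ 1).
So x ≡ 14·29 = 406 ≡ 11 (mod 79).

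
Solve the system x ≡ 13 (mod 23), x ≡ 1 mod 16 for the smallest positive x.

289

Since 16·13 ≡ 1 (mod 23), take x = 1 + 16·((13−1)·13 mod 23) = 1 + 16·18 = 289.
Check: 289 mod 23 = 13, 289 mod 16 = 1.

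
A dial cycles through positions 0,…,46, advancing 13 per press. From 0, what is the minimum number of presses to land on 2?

The inverse of 13 mod 47 is 29 (since 13·29 = 377 ≡ 1).
Multiplying both sides by 29: x ≡ 29·2 = 58 ≡ 11 (mod 47).

11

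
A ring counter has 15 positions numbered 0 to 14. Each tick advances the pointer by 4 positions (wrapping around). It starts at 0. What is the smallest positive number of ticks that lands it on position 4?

The inverse of 4 mod 15 is 4 (since 4·4 = 16 ≡ 1).
So x ≡ 4·4 = 16 ≡ 1 (mod 15).

1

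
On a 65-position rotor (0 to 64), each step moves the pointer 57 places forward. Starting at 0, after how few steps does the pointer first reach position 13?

The inverse of 57 mod 65 is 8 (since 57·8 = 456 ≡ 1).
So x ≡ 8·13 = 104 ≡ 39 (mod 65).

39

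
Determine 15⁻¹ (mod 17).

8

17 = 1·15 + 2
15 = 7·2 + 1
2 = 2·1 + 0
Back-substituting gives 15·8 ≡ 1 (mod 17).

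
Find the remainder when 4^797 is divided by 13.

Square-and-reduce mod 13: 4^1≡4, 4^2≡3, 4^4≡9, 4^8≡3, 4^16≡9, 4^32≡3, 4^64≡9, 4^128≡3, 4^256≡9, 4^512≡3.
797 = 1 + 4 + 8 + 16 + 256 + 512, so 4^797 ≡ 4·9·3·9·9·3 ≡ 10 (mod 13).

10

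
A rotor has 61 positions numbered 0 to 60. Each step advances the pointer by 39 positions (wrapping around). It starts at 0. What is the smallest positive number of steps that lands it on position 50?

31

39⁻¹ ≡ 36 (mod 61) because 39·36 = 1404 = 23·61 + 1.
So x ≡ 36·50 = 1800 ≡ 31 (mod 61).
Check: 39·31 = 1209 = 19·61 + 50.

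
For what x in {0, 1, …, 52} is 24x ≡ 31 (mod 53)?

The inverse of 24 mod 53 is 42 (since 24·42 = 1008 ≡ 1).
Multiplying both sides by 42: x ≡ 42·31 = 1302 ≡ 30 (mod 53).
Check: 24·30 = 720 = 13·53 + 31.

30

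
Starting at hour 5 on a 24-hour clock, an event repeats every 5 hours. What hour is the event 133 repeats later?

22

133·5 = 665.
Dividing 665 by 24 gives quotient 27 and remainder 17.
(5 + 17) mod 24 = 22.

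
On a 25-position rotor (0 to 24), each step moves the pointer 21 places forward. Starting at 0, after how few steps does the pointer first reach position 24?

19

The inverse of 21 mod 25 is 6 (since 21·6 = 126 ≡ 1).
Multiplying both sides by 6: x ≡ 6·24 = 144 ≡ 19 (mod 25).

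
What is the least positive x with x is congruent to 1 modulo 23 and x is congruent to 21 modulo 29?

369

Since 29·4 ≡ 1 (mod 23), take x = 21 + 29·((1−21)·4 mod 23) = 21 + 29·12 = 369.
Check: 369 mod 23 = 1, 369 mod 29 = 21.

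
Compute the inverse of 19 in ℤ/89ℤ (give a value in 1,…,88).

89 = 4·19 + 13
19 = 1·13 + 6
13 = 2·6 + 1
6 = 6·1 + 0
Back-substituting gives 19·75 ≡ 1 (mod 89).

75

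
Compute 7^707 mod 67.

By repeated squaring mod 67: 7^1≡7, 7^2≡49, 7^4≡56, 7^8≡54, 7^16≡35, 7^32≡19, 7^64≡26, 7^128≡6, 7^256≡36, 7^512≡23.
Since 707 = 1 + 2 + 64 + 128 + 512 in binary, 7^707 ≡ 7·49·26·6·23 ≡ 28 (mod 67).

28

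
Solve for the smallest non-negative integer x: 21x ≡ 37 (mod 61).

21⁻¹ ≡ 32 (mod 61) because 21·32 = 672 = 11·61 + 1.
So x ≡ 32·37 = 1184 ≡ 25 (mod 61).

25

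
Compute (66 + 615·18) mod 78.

60

615·18 = 11070.
Dividing 11070 by 78 gives quotient 141 and remainder 72.
(66 + 72) mod 78 = 60.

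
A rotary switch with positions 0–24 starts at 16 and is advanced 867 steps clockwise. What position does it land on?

8

867 = 34·25 + 17, so 867 mod 25 = 17.
(16 + 17) mod 25 = 8.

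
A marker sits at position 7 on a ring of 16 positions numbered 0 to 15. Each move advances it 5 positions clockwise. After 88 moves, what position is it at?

15

88·5 = 440.
440 = 27·16 + 8, so 440 mod 16 = 8.
(7 + 8) mod 16 = 15.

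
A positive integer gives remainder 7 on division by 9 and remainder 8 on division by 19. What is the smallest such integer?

160

x ≡ 7 (mod 9) gives x ∈ {7, 16, 25, 34, 43, 52, 61, 70, …}.
The first of these with x mod 19 = 8 is 160.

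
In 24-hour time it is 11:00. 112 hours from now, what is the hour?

112 = 4·24 + 16, so 112 mod 24 = 16.
(11 + 16) mod 24 = 3.

3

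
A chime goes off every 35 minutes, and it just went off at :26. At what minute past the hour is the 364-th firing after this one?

364·35 = 12740.
12740 mod 60 = 20 (since 212·60 = 12720).
(26 + 20) mod 60 = 46.

46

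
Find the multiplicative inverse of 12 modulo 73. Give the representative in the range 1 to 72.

73 = 6·12 + 1
12 = 12·1 + 0
Back-substituting gives 12·67 ≡ 1 (mod 73).

67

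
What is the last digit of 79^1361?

Powers of 9 mod 10 repeat with period 2: 9, 1.
1361 mod 2 = 1, so the last digit matches 9^1 = 9.

9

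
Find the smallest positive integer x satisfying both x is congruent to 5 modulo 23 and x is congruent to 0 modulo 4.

28

Since 4·6 ≡ 1 (mod 23), take x = 0 + 4·((5−0)·6 mod 23) = 0 + 4·7 = 28.
Check: 28 mod 23 = 5, 28 mod 4 = 0.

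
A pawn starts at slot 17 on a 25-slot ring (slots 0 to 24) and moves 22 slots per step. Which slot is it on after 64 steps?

64·22 = 1408.
1408 − 56·25 = 8, so 1408 ≡ 8 (mod 25).
(17 + 8) mod 25 = 0.

0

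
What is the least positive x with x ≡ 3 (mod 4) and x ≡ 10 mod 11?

x ≡ 3 (mod 4) gives x ∈ {3, 7, 11, 15, 19, 23, 27, 31, …}.
The first of these with x mod 11 = 10 is 43.

43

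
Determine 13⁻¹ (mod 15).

7

15 = 1·13 + 2
13 = 6·2 + 1
2 = 2·1 + 0
Back-substituting gives 13·7 ≡ 1 (mod 15).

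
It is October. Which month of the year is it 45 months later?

July

45 = 3·12 + 9, so 45 mod 12 = 9.
October + 9 months → July.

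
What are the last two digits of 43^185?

43

Successive squares of 43 mod 100: 43^1≡43, 43^2≡49, 43^4≡1, 43^8≡1, 43^16≡1, 43^32≡1, 43^64≡1, 43^128≡1.
185 = 1 + 8 + 16 + 32 + 128, so 43^185 ≡ 43·1·1·1·1 ≡ 43 (mod 100).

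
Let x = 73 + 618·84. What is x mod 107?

90

618·84 = 51912.
Dividing 51912 by 107 gives quotient 485 and remainder 17.
(73 + 17) mod 107 = 90.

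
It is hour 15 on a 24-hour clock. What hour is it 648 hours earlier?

15

648 − 27·24 = 0, so 648 ≡ 0 (mod 24).
(15 − 0) mod 24 = 15.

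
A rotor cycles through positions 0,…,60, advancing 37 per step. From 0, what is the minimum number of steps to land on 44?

49

The inverse of 37 mod 61 is 33 (since 37·33 = 1221 ≡ 1).
So x ≡ 33·44 = 1452 ≡ 49 (mod 61).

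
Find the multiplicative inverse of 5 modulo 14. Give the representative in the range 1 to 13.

3

14 = 2·5 + 4
5 = 1·4 + 1
4 = 4·1 + 0
Back-substituting gives 5·3 ≡ 1 (mod 14).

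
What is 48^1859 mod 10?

Powers of 8 mod 10 repeat with period 4: 8, 4, 2, 6.
1859 leaves remainder 3 on division by 4, so 48^1859 ends in 2.

2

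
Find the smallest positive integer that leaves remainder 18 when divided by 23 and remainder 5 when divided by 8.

133

x ≡ 5 (mod 8) gives x ∈ {5, 13, 21, 29, 37, 45, 53, 61, …}.
The first of these with x mod 23 = 18 is 133.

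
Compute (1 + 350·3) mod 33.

350·3 = 1050.
1050 = 31·33 + 27, so 1050 mod 33 = 27.
(1 + 27) mod 33 = 28.

28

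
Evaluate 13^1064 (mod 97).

By repeated squaring mod 97: 13^1≡13, 13^2≡72, 13^4≡43, 13^8≡6, 13^16≡36, 13^32≡35, 13^64≡61, 13^128≡35, 13^256≡61, 13^512≡35, 13^1024≡61.
1064 = 8 + 32 + 1024, so 13^1064 ≡ 6·35·61 ≡ 6 (mod 97).

6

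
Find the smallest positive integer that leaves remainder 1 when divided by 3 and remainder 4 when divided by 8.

4

x ≡ 1 (mod 3) gives x ∈ {1, 4}.
The first of these with x mod 8 = 4 is 4.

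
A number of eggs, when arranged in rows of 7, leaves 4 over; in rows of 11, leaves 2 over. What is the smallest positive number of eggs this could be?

46

Since 11·2 ≡ 1 (mod 7), take x = 2 + 11·((4−2)·2 mod 7) = 2 + 11·4 = 46.
Check: 46 mod 7 = 4, 46 mod 11 = 2.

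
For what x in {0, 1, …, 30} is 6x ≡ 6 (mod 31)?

1

The inverse of 6 mod 31 is 26 (since 6·26 = 156 ≡ 1).
Multiplying both sides by 26: x ≡ 26·6 = 156 ≡ 1 (mod 31).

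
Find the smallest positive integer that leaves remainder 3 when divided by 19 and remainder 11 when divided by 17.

x ≡ 11 (mod 17) gives x ∈ {11, 28, 45, 62, 79}.
The first of these with x mod 19 = 3 is 79.

79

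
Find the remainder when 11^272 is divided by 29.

20

Square-and-reduce mod 29: 11^1≡11, 11^2≡5, 11^4≡25, 11^8≡16, 11^16≡24, 11^32≡25, 11^64≡16, 11^128≡24, 11^256≡25.
272 = 16 + 256, so 11^272 ≡ 24·25 ≡ 20 (mod 29).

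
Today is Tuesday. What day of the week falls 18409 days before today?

Wednesday

Dividing 18409 by 7 gives quotient 2629 and remainder 6.
Tuesday − 6 days → Wednesday.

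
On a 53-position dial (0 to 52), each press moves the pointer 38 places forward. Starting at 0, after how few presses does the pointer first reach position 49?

25

The inverse of 38 mod 53 is 7 (since 38·7 = 266 ≡ 1).
Multiplying both sides by 7: x ≡ 7·49 = 343 ≡ 25 (mod 53).
Check: 38·25 = 950 = 17·53 + 49.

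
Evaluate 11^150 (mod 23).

Square-and-reduce mod 23: 11^1≡11, 11^2≡6, 11^4≡13, 11^8≡8, 11^16≡18, 11^32≡2, 11^64≡4, 11^128≡16.
150 = 2 + 4 + 16 + 128, so 11^150 ≡ 6·13·18·16 ≡ 16 (mod 23).

16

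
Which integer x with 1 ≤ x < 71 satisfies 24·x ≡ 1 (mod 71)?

3

71 = 2·24 + 23
24 = 1·23 + 1
23 = 23·1 + 0
Back-substituting gives 24·3 ≡ 1 (mod 71).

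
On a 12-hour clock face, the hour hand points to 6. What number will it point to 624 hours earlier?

6

624 mod 12 = 0 (since 52·12 = 624).
6 − 0 → 6 on a 12-hour dial.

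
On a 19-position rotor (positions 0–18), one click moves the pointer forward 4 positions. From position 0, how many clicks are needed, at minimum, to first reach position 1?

5

4·5 = 20 = 1·19 + 1, so 4⁻¹ ≡ 5 (mod 19).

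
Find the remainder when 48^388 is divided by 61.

13

Successive squares of 48 mod 61: 48^1≡48, 48^2≡47, 48^4≡13, 48^8≡47, 48^16≡13, 48^32≡47, 48^64≡13, 48^128≡47, 48^256≡13.
Since 388 = 4 + 128 + 256 in binary, 48^388 ≡ 13·47·13 ≡ 13 (mod 61).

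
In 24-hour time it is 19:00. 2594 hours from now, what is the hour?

21

2594 = 108·24 + 2, so 2594 mod 24 = 2.
(19 + 2) mod 24 = 21.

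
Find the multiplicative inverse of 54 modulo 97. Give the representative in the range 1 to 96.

9

97 = 1·54 + 43
54 = 1·43 + 11
43 = 3·11 + 10
11 = 1·10 + 1
10 = 10·1 + 0
Back-substituting gives 54·9 ≡ 1 (mod 97).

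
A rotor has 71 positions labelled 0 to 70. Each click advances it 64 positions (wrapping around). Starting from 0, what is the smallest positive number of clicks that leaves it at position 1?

10

71 = 1·64 + 7
64 = 9·7 + 1
7 = 7·1 + 0
Back-substituting gives 64·10 ≡ 1 (mod 71).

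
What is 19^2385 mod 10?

The units digit of 19^n cycles with period 2: 9, 1, …
2385 mod 2 = 1, so the last digit matches 9^1 = 9.

9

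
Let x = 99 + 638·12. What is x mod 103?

30

638·12 = 7656.
7656 − 74·103 = 34, so 7656 ≡ 34 (mod 103).
(99 + 34) mod 103 = 30.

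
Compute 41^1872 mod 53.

1

Successive squares of 41 mod 53: 41^1≡41, 41^2≡38, 41^4≡13, 41^8≡10, 41^16≡47, 41^32≡36, 41^64≡24, 41^128≡46, 41^256≡49, 41^512≡16, 41^1024≡44.
1872 = 16 + 64 + 256 + 512 + 1024, so 41^1872 ≡ 47·24·49·16·44 ≡ 1 (mod 53).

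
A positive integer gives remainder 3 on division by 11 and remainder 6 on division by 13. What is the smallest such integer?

58

x ≡ 3 (mod 11) gives x ∈ {3, 14, 25, 36, 47, 58}.
The first of these with x mod 13 = 6 is 58.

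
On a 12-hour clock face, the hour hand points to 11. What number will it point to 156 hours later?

156 − 13·12 = 0, so 156 ≡ 0 (mod 12).
11 + 0 → 11 on a 12-hour dial.

11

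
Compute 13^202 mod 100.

69

Successive squares of 13 mod 100: 13^1≡13, 13^2≡69, 13^4≡61, 13^8≡21, 13^16≡41, 13^32≡81, 13^64≡61, 13^128≡21.
Since 202 = 2 + 8 + 64 + 128 in binary, 13^202 ≡ 69·21·61·21 ≡ 69 (mod 100).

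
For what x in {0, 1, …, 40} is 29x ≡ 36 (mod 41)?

38

The inverse of 29 mod 41 is 17 (since 29·17 = 493 ≡ 1).
Multiplying both sides by 17: x ≡ 17·36 = 612 ≡ 38 (mod 41).
Check: 29·38 = 1102 = 26·41 + 36.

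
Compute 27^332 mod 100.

21

Square-and-reduce mod 100: 27^1≡27, 27^2≡29, 27^4≡41, 27^8≡81, 27^16≡61, 27^32≡21, 27^64≡41, 27^128≡81, 27^256≡61.
332 = 4 + 8 + 64 + 256, so 27^332 ≡ 41·81·41·61 ≡ 21 (mod 100).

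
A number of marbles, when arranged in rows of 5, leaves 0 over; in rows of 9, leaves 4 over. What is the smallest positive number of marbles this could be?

40

Since 9·4 ≡ 1 (mod 5), take x = 4 + 9·((0−4)·4 mod 5) = 4 + 9·4 = 40.
Check: 40 mod 5 = 0, 40 mod 9 = 4.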